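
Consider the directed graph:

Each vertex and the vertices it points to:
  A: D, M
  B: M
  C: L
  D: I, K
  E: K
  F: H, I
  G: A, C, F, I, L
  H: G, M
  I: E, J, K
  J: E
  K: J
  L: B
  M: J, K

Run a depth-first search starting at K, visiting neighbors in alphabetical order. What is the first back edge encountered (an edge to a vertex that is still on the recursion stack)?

DFS from K (visiting neighbors in alphabetical order); mark gray on enter, black on exit:
K gray
  J gray
    E gray
      E→K: K is gray → back edge
First back edge: E → K.

E->K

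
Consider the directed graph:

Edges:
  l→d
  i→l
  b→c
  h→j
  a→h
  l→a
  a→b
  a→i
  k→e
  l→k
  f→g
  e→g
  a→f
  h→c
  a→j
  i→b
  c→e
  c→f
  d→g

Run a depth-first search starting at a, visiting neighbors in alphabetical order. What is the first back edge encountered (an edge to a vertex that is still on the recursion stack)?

l→a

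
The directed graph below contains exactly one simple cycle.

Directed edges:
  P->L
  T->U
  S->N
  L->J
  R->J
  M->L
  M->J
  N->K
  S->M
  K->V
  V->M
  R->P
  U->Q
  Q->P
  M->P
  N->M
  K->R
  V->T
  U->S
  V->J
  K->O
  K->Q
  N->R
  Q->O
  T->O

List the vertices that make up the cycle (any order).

K, N, S, T, U, V

DFS with gray/black marking from K:
K gray
  V gray
    T gray
      O gray
      O black
      U gray
        Q gray
          P gray
            L gray
              J gray
              J black
            L black
          P black
          Q→O: O black — skip
        Q black
        S gray
          N gray
            R gray
              R→J: J black — skip
              R→P: P black — skip
            R black
            M gray
              M→J: J black — skip
              M→L: L black — skip
              M→P: P black — skip
            M black
            N→K: K is gray → back edge
Back edge closes the cycle K → V → T → U → S → N → K; its vertices are {K, N, S, T, U, V}.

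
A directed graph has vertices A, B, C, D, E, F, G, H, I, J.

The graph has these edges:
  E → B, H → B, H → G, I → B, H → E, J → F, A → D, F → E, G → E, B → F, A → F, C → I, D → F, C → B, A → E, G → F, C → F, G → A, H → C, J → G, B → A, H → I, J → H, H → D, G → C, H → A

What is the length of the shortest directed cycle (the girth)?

3

For each vertex v, BFS finds the shortest path from v back to v.
The shortest such closed walk is A → E → B → A, length 3.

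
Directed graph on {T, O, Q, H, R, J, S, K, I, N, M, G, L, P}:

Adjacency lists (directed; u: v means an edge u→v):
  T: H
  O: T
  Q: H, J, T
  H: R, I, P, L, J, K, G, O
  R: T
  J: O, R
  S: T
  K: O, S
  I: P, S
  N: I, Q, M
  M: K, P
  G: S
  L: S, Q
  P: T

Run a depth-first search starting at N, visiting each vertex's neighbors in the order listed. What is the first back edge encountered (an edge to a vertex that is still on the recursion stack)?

DFS from N (visiting each vertex's neighbors in the order listed); mark gray on enter, black on exit:
N gray
  I gray
    P gray
      T gray
        H gray
          R gray
            R→T: T is gray → back edge
First back edge: R → T.

R→T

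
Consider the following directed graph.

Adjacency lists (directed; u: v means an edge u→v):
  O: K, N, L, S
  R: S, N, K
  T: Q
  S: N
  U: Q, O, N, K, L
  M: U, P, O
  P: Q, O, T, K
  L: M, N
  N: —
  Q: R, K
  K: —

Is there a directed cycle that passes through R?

No

R lies on a cycle iff there is a path from R back to itself.
Exploring from R, it never reaches itself; equivalently, its strongly connected component is a singleton.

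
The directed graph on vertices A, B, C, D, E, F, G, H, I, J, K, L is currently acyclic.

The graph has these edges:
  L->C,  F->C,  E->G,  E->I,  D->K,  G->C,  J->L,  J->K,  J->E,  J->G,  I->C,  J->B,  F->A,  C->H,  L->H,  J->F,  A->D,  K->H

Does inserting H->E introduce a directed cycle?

Adding H→E creates a cycle iff E can already reach H.
Path from E: E → I → C → H.
So E → … → H → E is a cycle.

Yes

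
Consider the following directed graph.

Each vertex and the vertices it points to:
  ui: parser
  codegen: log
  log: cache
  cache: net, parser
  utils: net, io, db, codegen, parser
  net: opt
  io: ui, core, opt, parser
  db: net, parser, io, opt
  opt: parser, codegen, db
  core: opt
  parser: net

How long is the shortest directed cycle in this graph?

2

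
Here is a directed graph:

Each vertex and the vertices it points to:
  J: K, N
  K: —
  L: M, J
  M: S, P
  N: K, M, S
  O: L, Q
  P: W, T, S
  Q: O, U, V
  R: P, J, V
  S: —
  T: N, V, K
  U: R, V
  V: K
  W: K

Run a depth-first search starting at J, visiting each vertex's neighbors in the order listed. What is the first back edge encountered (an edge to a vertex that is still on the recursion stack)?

T→N

DFS from J (visiting each vertex's neighbors in the order listed); mark gray on enter, black on exit:
J gray
  K gray
  K black
  N gray
    N→K: K black — skip
    M gray
      S gray
      S black
      P gray
        W gray
          W→K: K black — skip
        W black
        T gray
          T→N: N is gray → back edge
First back edge: T → N.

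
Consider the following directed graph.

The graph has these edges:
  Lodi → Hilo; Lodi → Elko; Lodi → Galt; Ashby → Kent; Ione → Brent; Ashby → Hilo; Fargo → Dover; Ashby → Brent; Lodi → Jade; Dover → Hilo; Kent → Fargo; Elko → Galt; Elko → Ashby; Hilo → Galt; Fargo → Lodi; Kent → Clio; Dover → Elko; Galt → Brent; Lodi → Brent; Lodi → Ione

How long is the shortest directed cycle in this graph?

For each vertex v, BFS finds the shortest path from v back to v.
The shortest such closed walk is Kent → Fargo → Dover → Elko → Ashby → Kent, length 5.

5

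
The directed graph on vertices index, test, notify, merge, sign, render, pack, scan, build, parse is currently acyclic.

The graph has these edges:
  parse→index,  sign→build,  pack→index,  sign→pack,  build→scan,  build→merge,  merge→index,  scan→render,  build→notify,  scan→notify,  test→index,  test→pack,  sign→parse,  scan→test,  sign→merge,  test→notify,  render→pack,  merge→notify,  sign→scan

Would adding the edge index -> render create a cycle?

Yes

Adding index→render creates a cycle iff render can already reach index.
Path from render: render → pack → index.
So render → … → index → render is a cycle.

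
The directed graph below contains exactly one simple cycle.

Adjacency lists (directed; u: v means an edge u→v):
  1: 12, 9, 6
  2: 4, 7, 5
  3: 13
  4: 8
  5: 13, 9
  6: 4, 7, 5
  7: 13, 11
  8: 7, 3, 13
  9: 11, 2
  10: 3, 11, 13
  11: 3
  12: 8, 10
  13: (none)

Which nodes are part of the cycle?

2, 5, 9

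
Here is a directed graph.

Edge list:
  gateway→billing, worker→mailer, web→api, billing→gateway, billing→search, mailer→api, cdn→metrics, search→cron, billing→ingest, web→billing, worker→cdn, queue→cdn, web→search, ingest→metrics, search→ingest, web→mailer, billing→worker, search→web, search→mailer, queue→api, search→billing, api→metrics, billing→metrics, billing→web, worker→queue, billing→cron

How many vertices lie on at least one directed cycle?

4

A vertex is on a directed cycle iff it belongs to a strongly connected component of size ≥ 2 (or has a self-loop).
The vertices on cycles are {web, search, billing, gateway} — 4 in total.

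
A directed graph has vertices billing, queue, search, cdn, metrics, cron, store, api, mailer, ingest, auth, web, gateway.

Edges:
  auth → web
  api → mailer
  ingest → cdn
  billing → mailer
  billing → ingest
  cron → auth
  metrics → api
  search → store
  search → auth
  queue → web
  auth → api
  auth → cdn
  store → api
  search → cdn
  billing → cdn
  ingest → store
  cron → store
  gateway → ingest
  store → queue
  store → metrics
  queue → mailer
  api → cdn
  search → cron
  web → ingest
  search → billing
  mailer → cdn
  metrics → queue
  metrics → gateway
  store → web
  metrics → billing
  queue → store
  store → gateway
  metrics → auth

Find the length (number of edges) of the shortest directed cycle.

For each vertex v, BFS finds the shortest path from v back to v.
The shortest such closed walk is store → queue → store, length 2.

2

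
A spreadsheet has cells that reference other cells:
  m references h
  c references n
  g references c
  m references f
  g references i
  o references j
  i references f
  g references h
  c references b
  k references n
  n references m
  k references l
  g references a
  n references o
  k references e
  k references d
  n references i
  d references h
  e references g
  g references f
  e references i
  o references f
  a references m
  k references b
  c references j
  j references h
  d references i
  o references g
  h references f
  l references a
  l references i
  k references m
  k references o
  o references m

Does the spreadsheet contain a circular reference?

DFS with white/gray/black marking, starting from a:
a gray
  m gray
    h gray
      f gray
      f black
    h black
    m→f: f black — skip
  m black
a black
d gray
  d→h: h black — skip
  i gray
    i→f: f black — skip
  i black
d black
o gray
  g gray
    g→i: i black — skip
    g→h: h black — skip
    g→a: a black — skip
    g→f: f black — skip
    c gray
      j gray
        j→h: h black — skip
      j black
      n gray
        n→m: m black — skip
        n→i: i black — skip
        n→o: o is gray → back edge
Back edge found, so a cycle exists: o → g → c → n → o.

Yes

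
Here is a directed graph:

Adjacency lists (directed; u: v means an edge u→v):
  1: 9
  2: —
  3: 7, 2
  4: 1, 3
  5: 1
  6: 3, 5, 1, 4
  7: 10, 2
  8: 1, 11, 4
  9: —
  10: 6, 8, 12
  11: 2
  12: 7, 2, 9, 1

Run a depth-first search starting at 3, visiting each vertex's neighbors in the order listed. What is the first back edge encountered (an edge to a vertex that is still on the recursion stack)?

6→3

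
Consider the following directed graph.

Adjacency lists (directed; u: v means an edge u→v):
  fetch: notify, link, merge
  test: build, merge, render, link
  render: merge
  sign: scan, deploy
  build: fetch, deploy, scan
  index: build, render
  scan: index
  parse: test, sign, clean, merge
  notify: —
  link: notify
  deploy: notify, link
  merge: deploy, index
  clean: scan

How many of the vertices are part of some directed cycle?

A vertex is on a directed cycle iff it belongs to a strongly connected component of size ≥ 2 (or has a self-loop).
The vertices on cycles are {scan, build, fetch, index, merge, render} — 6 in total.

6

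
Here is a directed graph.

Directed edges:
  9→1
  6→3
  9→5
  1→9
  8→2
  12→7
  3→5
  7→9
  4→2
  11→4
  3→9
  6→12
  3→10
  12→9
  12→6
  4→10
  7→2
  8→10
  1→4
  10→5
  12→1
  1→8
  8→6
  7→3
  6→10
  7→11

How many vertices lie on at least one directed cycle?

7

A vertex is on a directed cycle iff it belongs to a strongly connected component of size ≥ 2 (or has a self-loop).
The vertices on cycles are {1, 3, 6, 7, 8, 9, 12} — 7 in total.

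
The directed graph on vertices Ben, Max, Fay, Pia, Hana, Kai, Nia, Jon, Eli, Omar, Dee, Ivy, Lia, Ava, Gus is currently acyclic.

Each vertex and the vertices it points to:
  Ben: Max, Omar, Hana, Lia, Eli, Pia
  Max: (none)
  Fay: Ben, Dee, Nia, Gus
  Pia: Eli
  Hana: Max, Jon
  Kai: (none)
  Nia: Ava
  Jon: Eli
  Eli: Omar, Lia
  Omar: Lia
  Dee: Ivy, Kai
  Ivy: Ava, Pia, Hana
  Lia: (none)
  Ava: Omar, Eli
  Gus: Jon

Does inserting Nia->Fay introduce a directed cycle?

Yes

Adding Nia→Fay creates a cycle iff Fay can already reach Nia.
Path from Fay: Fay → Nia.
So Fay → … → Nia → Fay is a cycle.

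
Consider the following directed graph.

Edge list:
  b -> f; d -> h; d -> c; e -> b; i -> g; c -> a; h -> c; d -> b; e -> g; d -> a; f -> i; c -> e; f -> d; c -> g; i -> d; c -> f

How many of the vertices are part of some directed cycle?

7

A vertex is on a directed cycle iff it belongs to a strongly connected component of size ≥ 2 (or has a self-loop).
The vertices on cycles are {b, c, d, e, f, h, i} — 7 in total.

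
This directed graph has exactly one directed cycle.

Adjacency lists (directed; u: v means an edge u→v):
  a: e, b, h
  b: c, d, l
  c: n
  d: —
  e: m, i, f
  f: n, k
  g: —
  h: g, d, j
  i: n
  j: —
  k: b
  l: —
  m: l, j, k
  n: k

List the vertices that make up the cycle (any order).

DFS with gray/black marking from b:
b gray
  c gray
    n gray
      k gray
        k→b: b is gray → back edge
Back edge closes the cycle b → c → n → k → b; its vertices are {b, c, k, n}.

b, c, k, n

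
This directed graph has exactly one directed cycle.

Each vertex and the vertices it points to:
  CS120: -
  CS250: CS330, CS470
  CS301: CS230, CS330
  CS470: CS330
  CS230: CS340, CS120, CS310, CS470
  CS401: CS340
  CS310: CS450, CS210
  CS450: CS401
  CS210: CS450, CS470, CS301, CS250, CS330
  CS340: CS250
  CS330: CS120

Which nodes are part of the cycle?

CS210, CS230, CS301, CS310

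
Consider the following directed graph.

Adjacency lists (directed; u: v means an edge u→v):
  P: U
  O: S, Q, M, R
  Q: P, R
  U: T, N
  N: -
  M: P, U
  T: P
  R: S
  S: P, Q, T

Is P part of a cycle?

Yes

P is on a cycle iff P can reach itself via ≥1 edge.
P → U → T → P — yes.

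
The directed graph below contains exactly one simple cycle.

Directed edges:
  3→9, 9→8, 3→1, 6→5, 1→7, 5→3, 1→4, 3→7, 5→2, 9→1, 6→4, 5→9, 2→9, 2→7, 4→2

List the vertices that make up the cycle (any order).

DFS with gray/black marking from 1:
1 gray
  7 gray
  7 black
  4 gray
    2 gray
      9 gray
        8 gray
        8 black
        9→1: 1 is gray → back edge
Back edge closes the cycle 1 → 4 → 2 → 9 → 1; its vertices are {1, 2, 4, 9}.

1, 2, 4, 9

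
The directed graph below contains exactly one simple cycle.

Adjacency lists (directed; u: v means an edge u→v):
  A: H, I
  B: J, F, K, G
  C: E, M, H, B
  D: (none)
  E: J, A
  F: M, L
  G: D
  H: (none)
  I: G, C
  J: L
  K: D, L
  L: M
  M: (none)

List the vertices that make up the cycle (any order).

A, C, E, I

DFS with gray/black marking from C:
C gray
  E gray
    J gray
      L gray
        M gray
        M black
      L black
    J black
    A gray
      H gray
      H black
      I gray
        G gray
          D gray
          D black
        G black
        I→C: C is gray → back edge
Back edge closes the cycle C → E → A → I → C; its vertices are {A, C, E, I}.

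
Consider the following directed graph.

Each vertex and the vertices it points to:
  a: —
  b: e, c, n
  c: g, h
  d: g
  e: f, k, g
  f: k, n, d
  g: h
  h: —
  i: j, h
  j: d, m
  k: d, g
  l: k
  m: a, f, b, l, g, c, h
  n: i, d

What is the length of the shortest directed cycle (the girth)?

5

For each vertex v, BFS finds the shortest path from v back to v.
The shortest such closed walk is j → m → b → n → i → j, length 5.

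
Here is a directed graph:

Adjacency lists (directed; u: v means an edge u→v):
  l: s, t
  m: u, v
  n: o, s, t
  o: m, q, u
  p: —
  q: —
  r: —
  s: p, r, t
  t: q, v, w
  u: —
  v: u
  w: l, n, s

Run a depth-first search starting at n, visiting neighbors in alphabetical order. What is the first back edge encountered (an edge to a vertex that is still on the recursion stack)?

l→s

DFS from n (visiting neighbors in alphabetical order); mark gray on enter, black on exit:
n gray
  o gray
    m gray
      u gray
      u black
      v gray
        v→u: u black — skip
      v black
    m black
    q gray
    q black
    o→u: u black — skip
  o black
  s gray
    p gray
    p black
    r gray
    r black
    t gray
      t→q: q black — skip
      t→v: v black — skip
      w gray
        l gray
          l→s: s is gray → back edge
First back edge: l → s.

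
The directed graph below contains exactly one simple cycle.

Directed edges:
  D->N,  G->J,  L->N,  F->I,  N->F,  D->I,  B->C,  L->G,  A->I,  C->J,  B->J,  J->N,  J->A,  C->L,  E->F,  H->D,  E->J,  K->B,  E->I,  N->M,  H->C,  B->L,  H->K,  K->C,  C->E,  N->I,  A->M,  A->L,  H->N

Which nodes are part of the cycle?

A, G, J, L

DFS with gray/black marking from L:
L gray
  N gray
    M gray
    M black
    I gray
    I black
    F gray
      F→I: I black — skip
    F black
  N black
  G gray
    J gray
      J→N: N black — skip
      A gray
        A→M: M black — skip
        A→I: I black — skip
        A→L: L is gray → back edge
Back edge closes the cycle L → G → J → A → L; its vertices are {A, G, J, L}.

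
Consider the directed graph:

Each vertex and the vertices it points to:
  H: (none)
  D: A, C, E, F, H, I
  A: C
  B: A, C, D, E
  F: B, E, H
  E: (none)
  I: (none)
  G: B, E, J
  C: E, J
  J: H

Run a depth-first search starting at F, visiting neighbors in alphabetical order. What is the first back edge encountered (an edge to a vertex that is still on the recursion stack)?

D→F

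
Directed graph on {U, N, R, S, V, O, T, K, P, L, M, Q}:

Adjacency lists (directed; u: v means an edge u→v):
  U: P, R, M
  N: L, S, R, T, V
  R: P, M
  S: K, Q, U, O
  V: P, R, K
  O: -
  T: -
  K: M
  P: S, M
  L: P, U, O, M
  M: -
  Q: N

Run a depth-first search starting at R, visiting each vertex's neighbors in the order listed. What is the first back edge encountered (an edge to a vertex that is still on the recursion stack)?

L->P

DFS from R (visiting each vertex's neighbors in the order listed); mark gray on enter, black on exit:
R gray
  P gray
    S gray
      K gray
        M gray
        M black
      K black
      Q gray
        N gray
          L gray
            L→P: P is gray → back edge
First back edge: L → P.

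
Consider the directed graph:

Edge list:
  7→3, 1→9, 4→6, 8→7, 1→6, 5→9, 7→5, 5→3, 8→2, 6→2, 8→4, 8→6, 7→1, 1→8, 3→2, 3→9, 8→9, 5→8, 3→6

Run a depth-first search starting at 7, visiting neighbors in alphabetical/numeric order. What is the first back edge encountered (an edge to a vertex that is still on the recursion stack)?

8->7

DFS from 7 (visiting neighbors in alphabetical/numeric order); mark gray on enter, black on exit:
7 gray
  1 gray
    6 gray
      2 gray
      2 black
    6 black
    8 gray
      8→2: 2 black — skip
      4 gray
        4→6: 6 black — skip
      4 black
      8→6: 6 black — skip
      8→7: 7 is gray → back edge
First back edge: 8 → 7.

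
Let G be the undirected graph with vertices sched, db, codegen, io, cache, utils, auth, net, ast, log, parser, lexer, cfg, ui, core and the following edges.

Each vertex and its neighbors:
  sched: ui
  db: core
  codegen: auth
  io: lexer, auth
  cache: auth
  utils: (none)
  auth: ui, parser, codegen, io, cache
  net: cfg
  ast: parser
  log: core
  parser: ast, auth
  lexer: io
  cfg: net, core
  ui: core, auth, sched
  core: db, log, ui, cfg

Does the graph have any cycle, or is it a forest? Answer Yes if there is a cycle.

DFS, tracking each vertex's parent; an edge to a visited non-parent vertex closes a cycle.
Start from cfg:
visit cfg (parent –)
  visit net (parent cfg)
    net–cfg: parent, skip
  visit core (parent cfg)
    visit db (parent core)
      db–core: parent, skip
    visit log (parent core)
      log–core: parent, skip
    visit ui (parent core)
      ui–core: parent, skip
      visit auth (parent ui)
        auth–ui: parent, skip
        visit parser (parent auth)
          visit ast (parent parser)
            ast–parser: parent, skip
          parser–auth: parent, skip
        visit codegen (parent auth)
          codegen–auth: parent, skip
        visit io (parent auth)
          visit lexer (parent io)
            lexer–io: parent, skip
          io–auth: parent, skip
        visit cache (parent auth)
          cache–auth: parent, skip
      visit sched (parent ui)
        sched–ui: parent, skip
    core–cfg: parent, skip
visit utils (parent –)
No non-parent visited neighbor found — the graph is a forest.

No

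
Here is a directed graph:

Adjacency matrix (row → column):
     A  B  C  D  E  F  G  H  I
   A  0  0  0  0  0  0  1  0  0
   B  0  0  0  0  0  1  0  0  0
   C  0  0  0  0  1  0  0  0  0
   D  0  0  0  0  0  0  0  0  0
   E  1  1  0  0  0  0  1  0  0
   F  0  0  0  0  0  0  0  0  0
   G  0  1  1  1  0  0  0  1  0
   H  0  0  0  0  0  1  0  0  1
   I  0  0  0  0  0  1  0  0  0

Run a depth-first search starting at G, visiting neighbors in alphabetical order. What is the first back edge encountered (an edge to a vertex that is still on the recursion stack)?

DFS from G (visiting neighbors in alphabetical order); mark gray on enter, black on exit:
G gray
  B gray
    F gray
    F black
  B black
  C gray
    E gray
      A gray
        A→G: G is gray → back edge
First back edge: A → G.

A->G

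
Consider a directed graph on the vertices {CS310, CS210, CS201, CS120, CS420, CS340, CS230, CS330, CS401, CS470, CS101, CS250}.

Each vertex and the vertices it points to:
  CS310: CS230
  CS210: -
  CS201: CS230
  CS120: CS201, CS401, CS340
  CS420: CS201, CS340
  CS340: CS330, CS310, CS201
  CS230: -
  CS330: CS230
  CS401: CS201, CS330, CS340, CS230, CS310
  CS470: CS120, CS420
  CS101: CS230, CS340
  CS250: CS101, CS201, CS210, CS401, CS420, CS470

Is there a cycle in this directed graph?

No

DFS with white/gray/black marking, starting from CS330:
CS330 gray
  CS230 gray
  CS230 black
CS330 black
CS310 gray
  CS310→CS230: CS230 black — skip
CS310 black
CS210 gray
CS210 black
CS201 gray
  CS201→CS230: CS230 black — skip
CS201 black
CS120 gray
  CS120→CS201: CS201 black — skip
  CS401 gray
    CS401→CS201: CS201 black — skip
    CS401→CS330: CS330 black — skip
    CS340 gray
      CS340→CS330: CS330 black — skip
      CS340→CS310: CS310 black — skip
      CS340→CS201: CS201 black — skip
    CS340 black
    CS401→CS230: CS230 black — skip
    CS401→CS310: CS310 black — skip
  CS401 black
  CS120→CS340: CS340 black — skip
CS120 black
CS420 gray
  CS420→CS201: CS201 black — skip
  CS420→CS340: CS340 black — skip
CS420 black
CS470 gray
  CS470→CS120: CS120 black — skip
  CS470→CS420: CS420 black — skip
CS470 black
CS101 gray
  CS101→CS230: CS230 black — skip
  CS101→CS340: CS340 black — skip
CS101 black
CS250 gray
  CS250→CS101: CS101 black — skip
  CS250→CS201: CS201 black — skip
  CS250→CS210: CS210 black — skip
  CS250→CS401: CS401 black — skip
  CS250→CS420: CS420 black — skip
  CS250→CS470: CS470 black — skip
CS250 black
Every edge goes to a white or black vertex — no back edge, so the graph is acyclic.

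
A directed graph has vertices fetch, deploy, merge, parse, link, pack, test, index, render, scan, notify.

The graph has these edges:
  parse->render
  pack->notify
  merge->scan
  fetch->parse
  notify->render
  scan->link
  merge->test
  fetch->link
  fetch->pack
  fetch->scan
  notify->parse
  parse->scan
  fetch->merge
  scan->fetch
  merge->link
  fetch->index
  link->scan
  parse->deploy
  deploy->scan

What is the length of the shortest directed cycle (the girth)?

For each vertex v, BFS finds the shortest path from v back to v.
The shortest such closed walk is fetch → scan → fetch, length 2.

2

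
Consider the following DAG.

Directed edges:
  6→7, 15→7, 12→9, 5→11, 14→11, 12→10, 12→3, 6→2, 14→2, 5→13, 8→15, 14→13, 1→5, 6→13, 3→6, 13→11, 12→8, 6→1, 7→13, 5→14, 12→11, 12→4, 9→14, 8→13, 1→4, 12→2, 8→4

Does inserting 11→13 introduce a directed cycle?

Yes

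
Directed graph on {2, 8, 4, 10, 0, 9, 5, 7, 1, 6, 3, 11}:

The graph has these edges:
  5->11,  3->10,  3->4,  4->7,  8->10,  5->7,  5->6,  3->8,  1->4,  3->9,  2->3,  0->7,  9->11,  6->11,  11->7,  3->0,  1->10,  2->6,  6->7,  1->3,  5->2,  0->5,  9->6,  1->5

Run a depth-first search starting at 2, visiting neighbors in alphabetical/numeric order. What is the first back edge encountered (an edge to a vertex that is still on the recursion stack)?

DFS from 2 (visiting neighbors in alphabetical/numeric order); mark gray on enter, black on exit:
2 gray
  3 gray
    0 gray
      5 gray
        5→2: 2 is gray → back edge
First back edge: 5 → 2.

5→2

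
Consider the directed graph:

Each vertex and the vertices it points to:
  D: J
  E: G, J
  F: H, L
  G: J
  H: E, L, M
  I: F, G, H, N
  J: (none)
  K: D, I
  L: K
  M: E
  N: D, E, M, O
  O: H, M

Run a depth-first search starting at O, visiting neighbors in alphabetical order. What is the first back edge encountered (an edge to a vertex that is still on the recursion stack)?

F->H

DFS from O (visiting neighbors in alphabetical order); mark gray on enter, black on exit:
O gray
  H gray
    E gray
      G gray
        J gray
        J black
      G black
      E→J: J black — skip
    E black
    L gray
      K gray
        D gray
          D→J: J black — skip
        D black
        I gray
          F gray
            F→H: H is gray → back edge
First back edge: F → H.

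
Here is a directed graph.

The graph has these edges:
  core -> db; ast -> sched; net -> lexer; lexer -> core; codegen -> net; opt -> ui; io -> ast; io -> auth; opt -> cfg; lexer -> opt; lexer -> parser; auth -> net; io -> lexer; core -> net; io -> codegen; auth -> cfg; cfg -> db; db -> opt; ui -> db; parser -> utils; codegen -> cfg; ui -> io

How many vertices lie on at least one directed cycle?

10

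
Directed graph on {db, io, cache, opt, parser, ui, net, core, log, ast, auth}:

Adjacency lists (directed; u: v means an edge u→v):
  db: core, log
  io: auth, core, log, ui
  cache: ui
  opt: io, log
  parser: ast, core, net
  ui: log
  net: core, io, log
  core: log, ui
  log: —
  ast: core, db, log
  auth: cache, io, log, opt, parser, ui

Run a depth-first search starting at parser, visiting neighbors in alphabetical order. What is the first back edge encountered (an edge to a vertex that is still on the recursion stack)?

DFS from parser (visiting neighbors in alphabetical order); mark gray on enter, black on exit:
parser gray
  ast gray
    core gray
      log gray
      log black
      ui gray
        ui→log: log black — skip
      ui black
    core black
    db gray
      db→core: core black — skip
      db→log: log black — skip
    db black
    ast→log: log black — skip
  ast black
  parser→core: core black — skip
  net gray
    net→core: core black — skip
    io gray
      auth gray
        cache gray
          cache→ui: ui black — skip
        cache black
        auth→io: io is gray → back edge
First back edge: auth → io.

auth→io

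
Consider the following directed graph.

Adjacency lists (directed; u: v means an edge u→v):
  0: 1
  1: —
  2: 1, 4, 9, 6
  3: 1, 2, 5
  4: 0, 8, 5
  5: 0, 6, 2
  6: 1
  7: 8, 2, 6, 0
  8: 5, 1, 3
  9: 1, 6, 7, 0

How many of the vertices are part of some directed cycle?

7

A vertex is on a directed cycle iff it belongs to a strongly connected component of size ≥ 2 (or has a self-loop).
The vertices on cycles are {2, 3, 4, 5, 7, 8, 9} — 7 in total.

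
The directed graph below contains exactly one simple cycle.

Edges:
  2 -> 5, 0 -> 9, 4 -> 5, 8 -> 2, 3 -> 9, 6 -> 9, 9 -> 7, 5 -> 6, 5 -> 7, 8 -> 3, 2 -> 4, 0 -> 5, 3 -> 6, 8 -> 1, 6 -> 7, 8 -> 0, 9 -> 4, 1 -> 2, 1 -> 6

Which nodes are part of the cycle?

4, 5, 6, 9

DFS with gray/black marking from 4:
4 gray
  5 gray
    7 gray
    7 black
    6 gray
      6→7: 7 black — skip
      9 gray
        9→7: 7 black — skip
        9→4: 4 is gray → back edge
Back edge closes the cycle 4 → 5 → 6 → 9 → 4; its vertices are {4, 5, 6, 9}.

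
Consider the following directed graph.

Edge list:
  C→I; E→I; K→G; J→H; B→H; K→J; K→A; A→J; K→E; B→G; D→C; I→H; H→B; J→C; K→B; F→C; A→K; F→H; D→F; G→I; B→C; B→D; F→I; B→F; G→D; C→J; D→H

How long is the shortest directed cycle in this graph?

For each vertex v, BFS finds the shortest path from v back to v.
The shortest such closed walk is K → A → K, length 2.

2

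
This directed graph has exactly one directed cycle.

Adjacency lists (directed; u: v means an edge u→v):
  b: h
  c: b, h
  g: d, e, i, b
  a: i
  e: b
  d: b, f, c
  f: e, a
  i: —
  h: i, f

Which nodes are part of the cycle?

b, e, f, h

DFS with gray/black marking from f:
f gray
  e gray
    b gray
      h gray
        i gray
        i black
        h→f: f is gray → back edge
Back edge closes the cycle f → e → b → h → f; its vertices are {b, e, f, h}.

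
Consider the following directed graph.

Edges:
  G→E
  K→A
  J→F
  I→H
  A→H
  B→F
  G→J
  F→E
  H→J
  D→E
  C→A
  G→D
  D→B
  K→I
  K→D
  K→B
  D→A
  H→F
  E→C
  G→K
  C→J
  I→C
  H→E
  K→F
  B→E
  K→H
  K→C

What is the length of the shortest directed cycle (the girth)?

For each vertex v, BFS finds the shortest path from v back to v.
The shortest such closed walk is C → A → H → E → C, length 4.

4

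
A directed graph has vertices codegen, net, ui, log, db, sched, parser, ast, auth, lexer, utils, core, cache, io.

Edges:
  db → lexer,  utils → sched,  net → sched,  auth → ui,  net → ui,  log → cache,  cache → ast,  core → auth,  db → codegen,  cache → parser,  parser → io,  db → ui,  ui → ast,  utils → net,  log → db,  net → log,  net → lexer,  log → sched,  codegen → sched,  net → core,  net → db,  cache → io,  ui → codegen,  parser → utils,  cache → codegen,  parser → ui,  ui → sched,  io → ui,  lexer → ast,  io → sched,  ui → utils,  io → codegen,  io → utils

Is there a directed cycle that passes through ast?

No

ast lies on a cycle iff there is a path from ast back to itself.
Exploring from ast, it never reaches itself; equivalently, its strongly connected component is a singleton.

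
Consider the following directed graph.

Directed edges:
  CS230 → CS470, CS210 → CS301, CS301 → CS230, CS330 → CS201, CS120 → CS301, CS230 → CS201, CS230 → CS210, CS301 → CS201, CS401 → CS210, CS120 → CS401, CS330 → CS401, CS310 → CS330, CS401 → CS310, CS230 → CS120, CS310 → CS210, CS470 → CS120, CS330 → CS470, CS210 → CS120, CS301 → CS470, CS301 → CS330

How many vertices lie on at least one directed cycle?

8

A vertex is on a directed cycle iff it belongs to a strongly connected component of size ≥ 2 (or has a self-loop).
The vertices on cycles are {CS120, CS210, CS230, CS301, CS310, CS330, CS401, CS470} — 8 in total.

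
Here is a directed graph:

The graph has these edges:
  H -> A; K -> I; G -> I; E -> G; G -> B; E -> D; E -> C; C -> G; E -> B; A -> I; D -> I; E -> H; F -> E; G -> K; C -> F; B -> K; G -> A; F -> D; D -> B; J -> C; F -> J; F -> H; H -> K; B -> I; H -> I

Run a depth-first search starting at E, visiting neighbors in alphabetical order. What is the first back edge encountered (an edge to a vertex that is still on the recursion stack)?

DFS from E (visiting neighbors in alphabetical order); mark gray on enter, black on exit:
E gray
  B gray
    I gray
    I black
    K gray
      K→I: I black — skip
    K black
  B black
  C gray
    F gray
      D gray
        D→B: B black — skip
        D→I: I black — skip
      D black
      F→E: E is gray → back edge
First back edge: F → E.

F→E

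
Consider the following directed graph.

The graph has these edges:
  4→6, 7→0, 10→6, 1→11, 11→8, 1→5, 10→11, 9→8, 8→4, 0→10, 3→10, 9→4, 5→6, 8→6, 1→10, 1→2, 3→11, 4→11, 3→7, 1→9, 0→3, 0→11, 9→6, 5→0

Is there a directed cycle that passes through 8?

8 is on a cycle iff 8 can reach itself via ≥1 edge.
8 → 4 → 11 → 8 — yes.

Yes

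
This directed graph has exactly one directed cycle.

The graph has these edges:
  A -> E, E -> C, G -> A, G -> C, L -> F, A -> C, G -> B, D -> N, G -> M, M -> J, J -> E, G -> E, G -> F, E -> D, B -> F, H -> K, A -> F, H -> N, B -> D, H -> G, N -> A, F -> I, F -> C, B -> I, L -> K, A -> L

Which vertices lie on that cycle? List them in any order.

A, D, E, N

DFS with gray/black marking from A:
A gray
  E gray
    D gray
      N gray
        N→A: A is gray → back edge
Back edge closes the cycle A → E → D → N → A; its vertices are {A, D, E, N}.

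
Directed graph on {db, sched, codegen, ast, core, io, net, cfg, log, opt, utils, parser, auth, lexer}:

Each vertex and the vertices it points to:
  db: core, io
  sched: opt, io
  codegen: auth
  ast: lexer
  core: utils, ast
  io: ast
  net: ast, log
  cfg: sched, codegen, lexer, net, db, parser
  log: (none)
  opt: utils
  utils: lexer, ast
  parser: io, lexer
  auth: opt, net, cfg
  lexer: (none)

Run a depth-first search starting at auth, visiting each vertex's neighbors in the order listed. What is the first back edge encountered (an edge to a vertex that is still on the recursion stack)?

DFS from auth (visiting each vertex's neighbors in the order listed); mark gray on enter, black on exit:
auth gray
  opt gray
    utils gray
      lexer gray
      lexer black
      ast gray
        ast→lexer: lexer black — skip
      ast black
    utils black
  opt black
  net gray
    net→ast: ast black — skip
    log gray
    log black
  net black
  cfg gray
    sched gray
      sched→opt: opt black — skip
      io gray
        io→ast: ast black — skip
      io black
    sched black
    codegen gray
      codegen→auth: auth is gray → back edge
First back edge: codegen → auth.

codegen→auth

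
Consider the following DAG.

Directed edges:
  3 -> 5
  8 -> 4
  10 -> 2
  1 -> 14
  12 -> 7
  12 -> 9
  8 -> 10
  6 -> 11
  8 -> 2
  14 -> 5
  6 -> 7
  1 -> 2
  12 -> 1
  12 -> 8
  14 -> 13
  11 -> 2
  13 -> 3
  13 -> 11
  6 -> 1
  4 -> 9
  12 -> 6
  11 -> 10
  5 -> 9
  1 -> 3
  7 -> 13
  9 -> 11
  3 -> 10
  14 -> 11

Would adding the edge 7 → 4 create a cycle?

Adding 7→4 creates a cycle iff 4 can already reach 7.
Explore from 4: no path reaches 7. The graph stays acyclic.

No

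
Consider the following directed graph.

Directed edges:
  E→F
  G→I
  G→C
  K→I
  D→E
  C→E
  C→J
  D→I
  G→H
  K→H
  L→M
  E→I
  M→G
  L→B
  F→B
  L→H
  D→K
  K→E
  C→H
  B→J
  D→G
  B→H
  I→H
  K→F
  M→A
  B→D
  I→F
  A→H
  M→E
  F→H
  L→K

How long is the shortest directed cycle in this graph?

4

For each vertex v, BFS finds the shortest path from v back to v.
The shortest such closed walk is B → D → I → F → B, length 4.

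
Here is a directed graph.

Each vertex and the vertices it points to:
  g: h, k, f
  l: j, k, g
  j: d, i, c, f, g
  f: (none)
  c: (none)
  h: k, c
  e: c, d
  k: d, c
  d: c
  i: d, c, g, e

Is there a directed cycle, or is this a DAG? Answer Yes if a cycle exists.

DFS with white/gray/black marking, starting from j:
j gray
  d gray
    c gray
    c black
  d black
  i gray
    i→d: d black — skip
    i→c: c black — skip
    g gray
      h gray
        k gray
          k→d: d black — skip
          k→c: c black — skip
        k black
        h→c: c black — skip
      h black
      g→k: k black — skip
      f gray
      f black
    g black
    e gray
      e→c: c black — skip
      e→d: d black — skip
    e black
  i black
  j→c: c black — skip
  j→f: f black — skip
  j→g: g black — skip
j black
l gray
  l→j: j black — skip
  l→k: k black — skip
  l→g: g black — skip
l black
Every edge goes to a white or black vertex — no back edge, so the graph is acyclic.

No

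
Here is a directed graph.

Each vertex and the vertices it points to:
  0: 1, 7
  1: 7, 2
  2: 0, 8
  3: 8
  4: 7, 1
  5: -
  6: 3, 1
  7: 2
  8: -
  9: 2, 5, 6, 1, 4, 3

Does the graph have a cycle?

DFS with white/gray/black marking, starting from 9:
9 gray
  2 gray
    0 gray
      1 gray
        7 gray
          7→2: 2 is gray → back edge
Back edge found, so a cycle exists: 2 → 0 → 1 → 7 → 2.

Yes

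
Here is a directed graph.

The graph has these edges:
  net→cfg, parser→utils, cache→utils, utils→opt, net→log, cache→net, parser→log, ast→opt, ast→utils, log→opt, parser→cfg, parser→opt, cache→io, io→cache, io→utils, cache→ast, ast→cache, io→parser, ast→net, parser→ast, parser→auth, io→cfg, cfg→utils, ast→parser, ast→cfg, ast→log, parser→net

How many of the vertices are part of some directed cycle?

4

A vertex is on a directed cycle iff it belongs to a strongly connected component of size ≥ 2 (or has a self-loop).
The vertices on cycles are {io, ast, cache, parser} — 4 in total.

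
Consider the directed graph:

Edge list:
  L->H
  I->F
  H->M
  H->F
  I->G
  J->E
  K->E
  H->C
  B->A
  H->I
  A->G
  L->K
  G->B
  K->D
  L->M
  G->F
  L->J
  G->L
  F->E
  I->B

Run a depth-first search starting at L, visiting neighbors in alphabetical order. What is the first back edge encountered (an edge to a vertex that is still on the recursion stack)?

DFS from L (visiting neighbors in alphabetical order); mark gray on enter, black on exit:
L gray
  H gray
    C gray
    C black
    F gray
      E gray
      E black
    F black
    I gray
      B gray
        A gray
          G gray
            G→B: B is gray → back edge
First back edge: G → B.

G→B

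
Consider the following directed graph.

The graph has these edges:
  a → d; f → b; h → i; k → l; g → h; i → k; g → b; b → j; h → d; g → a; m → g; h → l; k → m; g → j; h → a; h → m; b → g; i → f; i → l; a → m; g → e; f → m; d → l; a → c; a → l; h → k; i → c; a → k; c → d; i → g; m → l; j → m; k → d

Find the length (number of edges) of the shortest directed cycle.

2

For each vertex v, BFS finds the shortest path from v back to v.
The shortest such closed walk is b → g → b, length 2.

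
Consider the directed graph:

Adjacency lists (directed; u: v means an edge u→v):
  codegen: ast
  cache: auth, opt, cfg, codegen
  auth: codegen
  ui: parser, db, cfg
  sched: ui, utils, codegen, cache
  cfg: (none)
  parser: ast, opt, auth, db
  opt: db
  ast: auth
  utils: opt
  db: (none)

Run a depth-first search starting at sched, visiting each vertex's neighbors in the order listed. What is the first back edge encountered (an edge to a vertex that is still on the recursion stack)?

codegen→ast

DFS from sched (visiting each vertex's neighbors in the order listed); mark gray on enter, black on exit:
sched gray
  ui gray
    parser gray
      ast gray
        auth gray
          codegen gray
            codegen→ast: ast is gray → back edge
First back edge: codegen → ast.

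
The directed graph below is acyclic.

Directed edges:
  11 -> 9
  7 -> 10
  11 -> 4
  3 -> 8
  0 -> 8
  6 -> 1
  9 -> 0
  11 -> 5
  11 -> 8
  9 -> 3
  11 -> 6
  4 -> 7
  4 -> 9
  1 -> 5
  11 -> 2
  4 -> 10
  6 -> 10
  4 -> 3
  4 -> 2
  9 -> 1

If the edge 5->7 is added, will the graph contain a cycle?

Adding 5→7 creates a cycle iff 7 can already reach 5.
Explore from 7: no path reaches 5. The graph stays acyclic.

No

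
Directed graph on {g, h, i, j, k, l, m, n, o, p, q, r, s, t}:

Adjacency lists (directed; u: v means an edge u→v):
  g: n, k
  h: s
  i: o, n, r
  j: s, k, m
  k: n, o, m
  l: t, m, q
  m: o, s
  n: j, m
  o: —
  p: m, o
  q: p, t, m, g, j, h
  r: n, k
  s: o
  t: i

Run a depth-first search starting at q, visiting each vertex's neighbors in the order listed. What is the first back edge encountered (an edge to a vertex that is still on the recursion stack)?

k->n

DFS from q (visiting each vertex's neighbors in the order listed); mark gray on enter, black on exit:
q gray
  p gray
    m gray
      o gray
      o black
      s gray
        s→o: o black — skip
      s black
    m black
    p→o: o black — skip
  p black
  t gray
    i gray
      i→o: o black — skip
      n gray
        j gray
          j→s: s black — skip
          k gray
            k→n: n is gray → back edge
First back edge: k → n.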